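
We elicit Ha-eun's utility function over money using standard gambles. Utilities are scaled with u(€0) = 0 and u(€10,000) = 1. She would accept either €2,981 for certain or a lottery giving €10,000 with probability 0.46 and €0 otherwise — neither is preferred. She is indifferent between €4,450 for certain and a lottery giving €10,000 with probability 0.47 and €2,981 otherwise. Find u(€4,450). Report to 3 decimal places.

0.714

First, u(€2,981) = 0.46·u(€10,000) + 0.54·u(€0) = 0.46.
The second indifference gives u(€4,450) = 0.47·u(€10,000) + 0.53·u(€2,981) = 0.47·1.00 + 0.53·0.46 = 0.7138.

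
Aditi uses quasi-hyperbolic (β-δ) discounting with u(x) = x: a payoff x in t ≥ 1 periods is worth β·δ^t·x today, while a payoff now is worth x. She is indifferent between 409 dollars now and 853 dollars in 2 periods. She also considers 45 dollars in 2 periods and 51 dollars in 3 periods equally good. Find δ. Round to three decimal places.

Both payoffs in the second observation are in the future, so β drops out: δ^2·45 = δ^3·51 ⇒ δ = 45/51 = 0.88235.

δ ≈ 0.882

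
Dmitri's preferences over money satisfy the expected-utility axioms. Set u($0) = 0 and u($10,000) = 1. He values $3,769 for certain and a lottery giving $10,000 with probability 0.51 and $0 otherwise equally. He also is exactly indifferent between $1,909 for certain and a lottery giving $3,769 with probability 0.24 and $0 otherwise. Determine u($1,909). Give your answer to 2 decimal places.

The first gamble pins u($3,769): it must equal 0.51·1 + 0.49·0 = 0.51.
The second indifference gives u($1,909) = 0.24·u($3,769) + 0.76·u($0) = 0.24·0.51 + 0.76·0.00 = 0.1224.

0.12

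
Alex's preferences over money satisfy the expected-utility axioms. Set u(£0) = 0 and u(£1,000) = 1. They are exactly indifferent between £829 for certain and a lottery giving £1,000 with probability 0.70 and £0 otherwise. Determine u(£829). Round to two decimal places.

u(£829) equals the lottery's expected utility: 0.70·1 + 0.30·0 = 0.70.

0.70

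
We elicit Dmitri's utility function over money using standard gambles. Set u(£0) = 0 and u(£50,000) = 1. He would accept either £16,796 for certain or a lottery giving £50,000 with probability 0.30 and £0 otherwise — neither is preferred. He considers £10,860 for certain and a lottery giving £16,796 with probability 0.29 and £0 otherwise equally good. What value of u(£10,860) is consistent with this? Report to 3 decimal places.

From the first indifference, u(£16,796) = 0.30·u(£50,000) + 0.70·u(£0) = 0.30·1 + 0.70·0 = 0.30.
Chaining: u(£10,860) = 0.29·0.30 + 0.71·0.00 = 0.0870.

0.087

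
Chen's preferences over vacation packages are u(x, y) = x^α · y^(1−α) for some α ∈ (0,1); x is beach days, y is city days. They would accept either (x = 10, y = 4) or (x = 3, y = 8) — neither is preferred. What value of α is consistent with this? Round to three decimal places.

α ≈ 0.365

Set the two utilities equal: 10^α·4^(1−α) = 3^α·8^(1−α).
Rearrange to (10/3)^α = (8/4)^(1−α) and take logs: α·1.203973 = (1−α)·0.693147.
So α/(1−α) = (0.693147)/(1.203973) = 0.575716, and α = 0.575716/1.575716 ≈ 0.365.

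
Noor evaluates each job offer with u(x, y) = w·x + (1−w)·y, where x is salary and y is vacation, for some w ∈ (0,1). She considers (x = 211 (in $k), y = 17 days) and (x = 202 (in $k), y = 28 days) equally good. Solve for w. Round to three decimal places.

w = 0.550

u(211,17) = u(202,28) means w·211 + (1−w)·17 = w·202 + (1−w)·28.
Rearranging, 9·w − 11·(1−w) = 0.
Hence w = 11/(9+11) = 11/20 = 0.550.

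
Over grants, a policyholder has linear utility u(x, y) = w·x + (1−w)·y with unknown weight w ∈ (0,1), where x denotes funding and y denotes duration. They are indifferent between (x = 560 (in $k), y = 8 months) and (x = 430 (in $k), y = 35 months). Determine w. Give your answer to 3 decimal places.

u(560,8) = u(430,35) means w·560 + (1−w)·8 = w·430 + (1−w)·35.
w·(560−430) = (1−w)·(35−8), i.e. w·130 = (1−w)·27.
So w/(1−w) = 27/130 = 0.2077, giving w = 27/(130+27) = 0.172.

w = 0.172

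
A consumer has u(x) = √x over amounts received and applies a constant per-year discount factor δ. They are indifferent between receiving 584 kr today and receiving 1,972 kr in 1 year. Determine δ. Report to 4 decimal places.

The payoff in 1 year is discounted by δ, so u(584) = δ·u(1972) and δ = u(584)/u(1972).
Since u(x) = √x, δ = √(584/1972) = 0.54419.

δ ≈ 0.5442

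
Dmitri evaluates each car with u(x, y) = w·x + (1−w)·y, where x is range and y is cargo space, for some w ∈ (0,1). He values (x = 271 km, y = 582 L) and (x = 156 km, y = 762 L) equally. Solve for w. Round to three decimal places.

Equating utilities: w·271 + (1−w)·582 = w·156 + (1−w)·762.
Collecting terms: w·115 = (1−w)·180.
Hence w = 180/(115+180) = 180/295 = 0.610.

w = 0.610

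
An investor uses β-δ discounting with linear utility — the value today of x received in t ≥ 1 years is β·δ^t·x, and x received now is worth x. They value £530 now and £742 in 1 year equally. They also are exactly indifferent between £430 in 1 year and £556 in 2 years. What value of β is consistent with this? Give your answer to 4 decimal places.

The second indifference involves only future payoffs, so β cancels: β·δ^1·430 = β·δ^2·556, giving δ = 430/556 = 0.77338.
Substituting δ into 530 = β·δ·742: β = 530/(573.849) ≈ 0.9236.

β ≈ 0.9236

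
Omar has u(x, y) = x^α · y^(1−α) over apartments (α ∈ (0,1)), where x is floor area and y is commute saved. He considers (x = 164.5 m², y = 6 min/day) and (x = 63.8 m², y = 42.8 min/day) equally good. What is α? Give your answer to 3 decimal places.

The Cobb–Douglas utilities coincide, so 164.5^α·6^(1−α) = 63.8^α·42.8^(1−α).
(164.5/63.8)^α = (42.8/6)^(1−α); take logs: α·ln(164.5/63.8) = (1−α)·ln(42.8/6), i.e. α·0.947157 = (1−α)·1.964779.
So α/(1−α) = (1.964779)/(0.947157) = 2.074396, and α = 2.074396/3.074396 ≈ 0.675.

α ≈ 0.675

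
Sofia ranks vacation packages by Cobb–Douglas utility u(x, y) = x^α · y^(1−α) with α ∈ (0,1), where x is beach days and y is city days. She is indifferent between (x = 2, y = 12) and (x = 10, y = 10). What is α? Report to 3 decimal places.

Indifference: 2^α · 12^(1−α) = 10^α · 10^(1−α).
(2/10)^α = (10/12)^(1−α); take logs: α·ln(2/10) = (1−α)·ln(10/12), i.e. α·-1.609438 = (1−α)·-0.182322.
So α/(1−α) = (-0.182322)/(-1.609438) = 0.113283, and α = 0.113283/1.113283 ≈ 0.102.

α ≈ 0.102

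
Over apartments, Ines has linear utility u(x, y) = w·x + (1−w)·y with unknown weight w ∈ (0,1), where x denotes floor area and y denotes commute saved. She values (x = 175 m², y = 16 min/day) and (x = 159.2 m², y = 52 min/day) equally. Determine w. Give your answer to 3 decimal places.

w = 0.695

u(175,16) = u(159.2,52) means w·175 + (1−w)·16 = w·159.2 + (1−w)·52.
w·(175−159.2) = (1−w)·(52−16), i.e. w·15.8 = (1−w)·36.
The marginal rate of substitution is 36/15.8, so w = 36/(15.8+36) = 0.695.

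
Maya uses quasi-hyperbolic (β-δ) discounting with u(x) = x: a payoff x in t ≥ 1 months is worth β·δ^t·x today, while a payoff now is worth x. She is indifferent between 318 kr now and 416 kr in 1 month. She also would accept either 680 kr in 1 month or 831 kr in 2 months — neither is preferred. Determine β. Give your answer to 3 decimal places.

From the later pair, β·δ^1·680 = β·δ^2·831; dividing through, δ = 680/831 = 0.81829.
The first indifference: 318 = β·δ·416, so β = 318/(δ·416) = 318/(0.81829·416) ≈ 0.934.

β ≈ 0.934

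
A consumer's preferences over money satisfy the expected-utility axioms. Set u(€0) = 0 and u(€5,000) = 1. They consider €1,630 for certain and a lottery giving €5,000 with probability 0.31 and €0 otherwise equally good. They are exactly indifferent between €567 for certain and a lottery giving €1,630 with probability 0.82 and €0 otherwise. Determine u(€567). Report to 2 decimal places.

From the first indifference, u(€1,630) = 0.31·u(€5,000) + 0.69·u(€0) = 0.31·1 + 0.69·0 = 0.31.
The second indifference gives u(€567) = 0.82·u(€1,630) + 0.18·u(€0) = 0.82·0.31 + 0.18·0.00 = 0.2542.

0.25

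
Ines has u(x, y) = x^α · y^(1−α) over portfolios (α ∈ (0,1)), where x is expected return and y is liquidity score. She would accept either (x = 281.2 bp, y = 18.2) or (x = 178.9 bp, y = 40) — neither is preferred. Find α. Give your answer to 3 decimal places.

α ≈ 0.635

The Cobb–Douglas utilities coincide, so 281.2^α·18.2^(1−α) = 178.9^α·40^(1−α).
(281.2/178.9)^α = (40/18.2)^(1−α); take logs: α·ln(281.2/178.9) = (1−α)·ln(40/18.2), i.e. α·0.452239 = (1−α)·0.787458.
With A = 0.452239 and B = 0.787458: α·A = (1−α)·B, so α = B/(A+B) = 0.787458/1.239697 ≈ 0.635.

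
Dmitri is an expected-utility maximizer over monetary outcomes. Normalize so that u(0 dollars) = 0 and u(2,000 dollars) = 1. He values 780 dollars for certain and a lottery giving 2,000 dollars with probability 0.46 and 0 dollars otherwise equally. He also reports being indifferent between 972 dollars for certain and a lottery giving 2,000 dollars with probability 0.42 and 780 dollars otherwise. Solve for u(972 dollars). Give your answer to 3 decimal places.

0.687

The first gamble pins u(780 dollars): it must equal 0.46·1 + 0.54·0 = 0.46.
Chaining: u(972 dollars) = 0.42·1.00 + 0.58·0.46 = 0.6868.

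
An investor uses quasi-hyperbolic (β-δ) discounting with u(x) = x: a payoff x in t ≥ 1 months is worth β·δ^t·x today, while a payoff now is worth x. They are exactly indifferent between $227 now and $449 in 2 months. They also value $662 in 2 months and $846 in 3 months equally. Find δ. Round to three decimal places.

The second indifference involves only future payoffs, so β cancels: β·δ^2·662 = β·δ^3·846, giving δ = 662/846 = 0.78251.

δ ≈ 0.783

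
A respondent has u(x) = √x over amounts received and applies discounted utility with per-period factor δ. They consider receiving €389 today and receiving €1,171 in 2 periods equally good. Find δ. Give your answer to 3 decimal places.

Indifference means u(389) = δ^2 · u(1171), so δ^2 = u(389)/u(1171).
With u(x) = √x: δ^2 = √389/√1171 = √(389/1171) = 0.57636.
Hence δ = (0.57636)^(1/2) = 0.75919.

δ ≈ 0.759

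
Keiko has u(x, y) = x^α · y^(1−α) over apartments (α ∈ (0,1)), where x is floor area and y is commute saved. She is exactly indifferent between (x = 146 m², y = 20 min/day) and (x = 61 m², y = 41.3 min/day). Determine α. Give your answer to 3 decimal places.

α ≈ 0.454

The Cobb–Douglas utilities coincide, so 146^α·20^(1−α) = 61^α·41.3^(1−α).
Rearrange to (146/61)^α = (41.3/20)^(1−α) and take logs: α·0.872733 = (1−α)·0.725130.
So α/(1−α) = (0.725130)/(0.872733) = 0.830873, and α = 0.830873/1.830873 ≈ 0.454.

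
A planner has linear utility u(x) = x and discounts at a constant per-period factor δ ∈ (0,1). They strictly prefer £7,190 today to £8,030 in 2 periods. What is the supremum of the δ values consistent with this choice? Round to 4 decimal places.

δ < 0.9463

Under u(x) = x this choice says 7190 > δ^2·8030.
Dividing by 8030: δ^2 < 0.89539. Both sides are positive, so the square root keeps the direction.
δ < (7190/8030)^(1/2) ≈ 0.9463.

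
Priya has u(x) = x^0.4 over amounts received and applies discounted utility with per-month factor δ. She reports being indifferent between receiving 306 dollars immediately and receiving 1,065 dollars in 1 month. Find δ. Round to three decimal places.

δ ≈ 0.607

Indifference means u(306) = δ · u(1065), so δ = u(306)/u(1065).
Since u(x) = x^0.4, δ = (306/1065)^0.4 = 0.28732^0.4 = 0.60722.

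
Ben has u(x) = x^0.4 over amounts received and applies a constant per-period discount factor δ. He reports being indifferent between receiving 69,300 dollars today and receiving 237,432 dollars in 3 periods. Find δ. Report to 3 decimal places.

δ ≈ 0.849

Indifference means u(69300) = δ^3 · u(237432), so δ^3 = u(69300)/u(237432).
With u(x) = x^0.4: δ^3 = 69300^0.4/237432^0.4 = (69300/237432)^0.4 = 0.61105.
So δ = 0.61105^(1/3) ≈ 0.849.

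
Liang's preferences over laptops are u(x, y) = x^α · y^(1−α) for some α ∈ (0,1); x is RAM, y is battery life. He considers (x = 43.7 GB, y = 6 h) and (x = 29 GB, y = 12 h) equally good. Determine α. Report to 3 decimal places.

Indifference: 43.7^α · 6^(1−α) = 29^α · 12^(1−α).
Rearrange to (43.7/29)^α = (12/6)^(1−α) and take logs: α·0.410052 = (1−α)·0.693147.
So α/(1−α) = (0.693147)/(0.410052) = 1.690388, and α = 1.690388/2.690388 ≈ 0.628.

α ≈ 0.628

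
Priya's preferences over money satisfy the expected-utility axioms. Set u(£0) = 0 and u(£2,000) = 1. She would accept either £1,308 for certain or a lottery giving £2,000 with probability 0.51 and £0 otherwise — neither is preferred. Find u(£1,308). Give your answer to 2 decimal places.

u(£1,308) equals the lottery's expected utility: 0.51·1 + 0.49·0 = 0.51.

0.51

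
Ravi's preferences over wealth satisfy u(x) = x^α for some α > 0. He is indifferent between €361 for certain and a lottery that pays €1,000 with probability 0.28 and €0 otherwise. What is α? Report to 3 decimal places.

Since u(0) = 0, the lottery's EU is 0.28·1000^α.
Setting u(361) equal to that: 361^α = 0.28·1000^α ⇒ (361/1000)^α = 0.28.
Taking logs: α·ln(361/1000) = ln(0.28), so α = -1.272966 / -1.018877 ≈ 1.249.

α ≈ 1.249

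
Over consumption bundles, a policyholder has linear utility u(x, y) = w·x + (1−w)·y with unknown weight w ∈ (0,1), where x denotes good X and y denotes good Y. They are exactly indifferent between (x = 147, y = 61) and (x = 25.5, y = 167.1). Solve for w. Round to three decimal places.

Indifference: w·147 + (1−w)·61 = w·25.5 + (1−w)·167.1.
w·(147−25.5) = (1−w)·(167.1−61), i.e. w·121.5 = (1−w)·106.1.
The marginal rate of substitution is 106.1/121.5, so w = 106.1/(121.5+106.1) = 0.466.

w = 0.466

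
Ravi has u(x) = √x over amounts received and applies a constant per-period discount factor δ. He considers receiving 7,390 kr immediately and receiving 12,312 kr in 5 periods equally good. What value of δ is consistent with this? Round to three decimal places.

Indifference means u(7390) = δ^5 · u(12312), so δ^5 = u(7390)/u(12312).
Since u(x) = √x, δ^5 = √(7390/12312) = 0.77474.
Taking the 5th root: δ = 0.77474^(1/5) ≈ 0.950.

δ ≈ 0.950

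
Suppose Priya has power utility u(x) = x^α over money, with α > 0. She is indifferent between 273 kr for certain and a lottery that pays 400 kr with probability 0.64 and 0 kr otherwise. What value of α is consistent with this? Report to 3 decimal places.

α ≈ 1.168

EU(lottery) = 0.64·400^α + 0.36·0 = 0.64·400^α.
Setting u(273) equal to that: 273^α = 0.64·400^α ⇒ (273/400)^α = 0.64.
α = ln(0.64) / ln(273/400) = -0.446287/-0.381993 ≈ 1.168.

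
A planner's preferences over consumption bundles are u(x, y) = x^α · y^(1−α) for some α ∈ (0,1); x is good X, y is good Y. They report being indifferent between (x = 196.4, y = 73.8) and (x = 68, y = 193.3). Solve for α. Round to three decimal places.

α ≈ 0.476

The Cobb–Douglas utilities coincide, so 196.4^α·73.8^(1−α) = 68^α·193.3^(1−α).
Taking logs: α·ln 196.4 + (1−α)·ln 73.8 = α·ln 68 + (1−α)·ln 193.3, i.e. α·1.060646 = (1−α)·0.962885.
With A = 1.060646 and B = 0.962885: α·A = (1−α)·B, so α = B/(A+B) = 0.962885/2.023531 ≈ 0.476.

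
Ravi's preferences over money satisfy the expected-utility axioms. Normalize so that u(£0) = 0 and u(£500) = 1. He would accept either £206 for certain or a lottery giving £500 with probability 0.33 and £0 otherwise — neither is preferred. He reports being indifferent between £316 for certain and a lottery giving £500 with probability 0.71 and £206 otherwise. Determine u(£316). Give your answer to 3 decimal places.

The first gamble pins u(£206): it must equal 0.33·1 + 0.67·0 = 0.33.
Chaining: u(£316) = 0.71·1.00 + 0.29·0.33 = 0.8057.

0.806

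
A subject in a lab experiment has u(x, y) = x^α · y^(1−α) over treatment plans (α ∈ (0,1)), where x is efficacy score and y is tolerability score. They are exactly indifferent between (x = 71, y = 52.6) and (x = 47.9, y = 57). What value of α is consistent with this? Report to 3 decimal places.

α ≈ 0.170

Indifference: 71^α · 52.6^(1−α) = 47.9^α · 57^(1−α).
(71/47.9)^α = (57/52.6)^(1−α); take logs: α·ln(71/47.9) = (1−α)·ln(57/52.6), i.e. α·0.393564 = (1−α)·0.080335.
So α/(1−α) = (0.080335)/(0.393564) = 0.204122, and α = 0.204122/1.204122 ≈ 0.170.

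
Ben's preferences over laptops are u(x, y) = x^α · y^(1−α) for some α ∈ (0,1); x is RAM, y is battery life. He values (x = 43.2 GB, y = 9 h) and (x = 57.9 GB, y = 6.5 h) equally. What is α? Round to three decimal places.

α ≈ 0.526

The Cobb–Douglas utilities coincide, so 43.2^α·9^(1−α) = 57.9^α·6.5^(1−α).
(43.2/57.9)^α = (6.5/9)^(1−α); take logs: α·ln(43.2/57.9) = (1−α)·ln(6.5/9), i.e. α·-0.292877 = (1−α)·-0.325422.
With A = -0.292877 and B = -0.325422: α·A = (1−α)·B, so α = B/(A+B) = -0.325422/-0.618299 ≈ 0.526.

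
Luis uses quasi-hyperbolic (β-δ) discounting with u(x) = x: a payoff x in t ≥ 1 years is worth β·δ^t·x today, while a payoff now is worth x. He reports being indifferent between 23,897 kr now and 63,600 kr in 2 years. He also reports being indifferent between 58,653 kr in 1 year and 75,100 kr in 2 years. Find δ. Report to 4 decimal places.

δ ≈ 0.7810

The second indifference involves only future payoffs, so β cancels: β·δ^1·58653 = β·δ^2·75100, giving δ = 58653/75100 = 0.78100.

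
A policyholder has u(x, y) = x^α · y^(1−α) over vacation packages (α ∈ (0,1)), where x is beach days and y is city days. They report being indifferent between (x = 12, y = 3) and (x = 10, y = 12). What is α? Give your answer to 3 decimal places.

α ≈ 0.884

Set the two utilities equal: 12^α·3^(1−α) = 10^α·12^(1−α).
(12/10)^α = (12/3)^(1−α); take logs: α·ln(12/10) = (1−α)·ln(12/3), i.e. α·0.182322 = (1−α)·1.386294.
With A = 0.182322 and B = 1.386294: α·A = (1−α)·B, so α = B/(A+B) = 1.386294/1.568616 ≈ 0.884.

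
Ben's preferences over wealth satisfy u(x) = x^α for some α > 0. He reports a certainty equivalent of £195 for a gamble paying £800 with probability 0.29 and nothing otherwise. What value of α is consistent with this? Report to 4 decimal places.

α ≈ 0.8769

Since u(0) = 0, the lottery's EU is 0.29·800^α.
Equating: 195^α = 0.29·800^α, i.e. 0.2437^α = 0.29.
α = ln(0.29) / ln(195/800) = -1.2378744/-1.4116122 ≈ 0.8769.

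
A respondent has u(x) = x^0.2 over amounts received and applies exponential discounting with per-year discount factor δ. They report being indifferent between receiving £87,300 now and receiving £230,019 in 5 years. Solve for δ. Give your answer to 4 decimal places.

Indifference means u(87300) = δ^5 · u(230019), so δ^5 = u(87300)/u(230019).
Since u(x) = x^0.2, δ^5 = (87300/230019)^0.2 = 0.37953^0.2 = 0.82385.
Taking the 5th root: δ = 0.82385^(1/5) ≈ 0.9620.

δ ≈ 0.9620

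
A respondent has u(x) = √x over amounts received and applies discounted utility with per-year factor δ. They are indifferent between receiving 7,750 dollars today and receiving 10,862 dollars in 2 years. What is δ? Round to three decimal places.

The payoff in 2 years is discounted by δ^2, so u(7750) = δ^2·u(10862) and δ^2 = u(7750)/u(10862).
With u(x) = √x: δ^2 = √7750/√10862 = √(7750/10862) = 0.84469.
Hence δ = (0.84469)^(1/2) = 0.91907.

δ ≈ 0.919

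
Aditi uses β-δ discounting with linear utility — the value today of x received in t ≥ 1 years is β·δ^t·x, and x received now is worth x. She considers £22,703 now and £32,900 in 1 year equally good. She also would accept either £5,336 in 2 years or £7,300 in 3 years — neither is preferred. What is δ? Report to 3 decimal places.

From the later pair, β·δ^2·5336 = β·δ^3·7300; dividing through, δ = 5336/7300 = 0.73096.

δ ≈ 0.731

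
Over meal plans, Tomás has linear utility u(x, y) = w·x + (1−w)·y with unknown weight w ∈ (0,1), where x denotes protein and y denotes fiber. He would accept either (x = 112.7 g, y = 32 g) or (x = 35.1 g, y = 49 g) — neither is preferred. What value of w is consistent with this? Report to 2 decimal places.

Equating utilities: w·112.7 + (1−w)·32 = w·35.1 + (1−w)·49.
Collecting terms: w·77.6 = (1−w)·17.
Hence w = 17/(77.6+17) = 17/94.6 = 0.18.

w = 0.18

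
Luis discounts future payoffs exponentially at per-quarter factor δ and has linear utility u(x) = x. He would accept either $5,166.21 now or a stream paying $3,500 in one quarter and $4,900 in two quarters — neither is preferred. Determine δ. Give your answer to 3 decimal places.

The stream is worth 3500δ + 4900δ² today, so 3500δ + 4900δ² = 5166.21.
So 4900δ² + 3500δ − 5166.21 = 0.
By the quadratic formula (taking the positive root), δ = (−3500 + √113507716.00) / 9800 ≈ 0.730.

δ ≈ 0.730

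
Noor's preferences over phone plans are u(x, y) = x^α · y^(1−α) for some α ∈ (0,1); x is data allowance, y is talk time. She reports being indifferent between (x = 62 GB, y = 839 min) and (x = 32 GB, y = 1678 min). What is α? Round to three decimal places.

The Cobb–Douglas utilities coincide, so 62^α·839^(1−α) = 32^α·1678^(1−α).
Rearrange to (62/32)^α = (1678/839)^(1−α) and take logs: α·0.661398 = (1−α)·0.693147.
Thus α·(1.354545) = 0.693147, so α = 0.693147/1.354545 ≈ 0.512.

α ≈ 0.512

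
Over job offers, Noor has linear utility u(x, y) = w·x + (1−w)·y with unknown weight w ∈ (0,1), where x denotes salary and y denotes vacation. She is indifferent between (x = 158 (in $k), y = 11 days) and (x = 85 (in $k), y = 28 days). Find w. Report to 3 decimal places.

w = 0.189

u(158,11) = u(85,28) means w·158 + (1−w)·11 = w·85 + (1−w)·28.
Collecting terms: w·73 = (1−w)·17.
So w/(1−w) = 17/73 = 0.2329, giving w = 17/(73+17) = 0.189.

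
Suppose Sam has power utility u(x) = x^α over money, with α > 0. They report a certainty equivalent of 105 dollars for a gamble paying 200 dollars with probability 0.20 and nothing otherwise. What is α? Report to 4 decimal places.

α ≈ 2.4977

Since u(0) = 0, the lottery's EU is 0.20·200^α.
Indifference: 105^α = 0.20·200^α, so (105/200)^α = 0.20.
α = ln(0.20) / ln(105/200) = -1.6094379/-0.6443570 ≈ 2.4977.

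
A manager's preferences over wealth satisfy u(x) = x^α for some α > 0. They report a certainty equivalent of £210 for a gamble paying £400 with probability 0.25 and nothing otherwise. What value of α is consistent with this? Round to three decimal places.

Since u(0) = 0, the lottery's EU is 0.25·400^α.
Indifference: 210^α = 0.25·400^α, so (210/400)^α = 0.25.
Take logs: α = ln 0.25 / ln(210/400) ≈ 2.15144.

α ≈ 2.151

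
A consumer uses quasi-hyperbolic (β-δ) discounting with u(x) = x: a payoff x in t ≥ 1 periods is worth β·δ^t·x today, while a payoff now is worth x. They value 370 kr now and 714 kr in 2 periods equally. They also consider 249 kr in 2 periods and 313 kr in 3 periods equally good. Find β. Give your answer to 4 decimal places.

The second indifference involves only future payoffs, so β cancels: β·δ^2·249 = β·δ^3·313, giving δ = 249/313 = 0.79553.
The first indifference: 370 = β·δ^2·714, so β = 370/(δ^2·714) = 370/(0.63286·714) ≈ 0.8188.

β ≈ 0.8188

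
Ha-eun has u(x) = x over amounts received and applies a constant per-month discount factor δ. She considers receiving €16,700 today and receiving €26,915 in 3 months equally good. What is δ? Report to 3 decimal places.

δ ≈ 0.853

The payoff in 3 months is discounted by δ^3, so u(16700) = δ^3·u(26915) and δ^3 = u(16700)/u(26915).
With u(x) = x: δ^3 = 16700/26915 = 0.62047.
So δ = 0.62047^(1/3) ≈ 0.853.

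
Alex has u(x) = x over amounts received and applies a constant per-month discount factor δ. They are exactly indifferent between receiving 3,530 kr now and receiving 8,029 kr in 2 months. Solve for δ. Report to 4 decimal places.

δ ≈ 0.6631

Equating discounted utilities: u(3530) = δ^2·u(8029) ⇒ δ^2 = u(3530)/u(8029).
With u(x) = x: δ^2 = 3530/8029 = 0.43966.
So δ = 0.43966^(1/2) ≈ 0.6631.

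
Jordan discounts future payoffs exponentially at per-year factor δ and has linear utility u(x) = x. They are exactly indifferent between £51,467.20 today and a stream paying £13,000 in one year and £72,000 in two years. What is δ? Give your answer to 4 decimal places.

The stream is worth 13000δ + 72000δ² today, so 13000δ + 72000δ² = 51467.20.
That is, 72000δ² + 13000δ − 51467.20 = 0, a quadratic in δ.
δ = (−13000 + √(13000² + 4·72000·51467.20)) / (2·72000) = (−13000 + √14991553600.00) / 144000 ≈ 0.7600.

δ ≈ 0.7600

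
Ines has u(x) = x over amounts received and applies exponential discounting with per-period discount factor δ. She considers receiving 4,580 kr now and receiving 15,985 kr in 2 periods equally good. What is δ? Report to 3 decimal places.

Equating discounted utilities: u(4580) = δ^2·u(15985) ⇒ δ^2 = u(4580)/u(15985).
With u(x) = x: δ^2 = 4580/15985 = 0.28652.
So δ = 0.28652^(1/2) ≈ 0.535.

δ ≈ 0.535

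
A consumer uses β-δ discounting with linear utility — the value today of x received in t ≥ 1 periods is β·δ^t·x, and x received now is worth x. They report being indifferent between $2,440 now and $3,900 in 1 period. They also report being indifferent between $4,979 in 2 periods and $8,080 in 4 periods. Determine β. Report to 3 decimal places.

β ≈ 0.797

Both payoffs in the second observation are in the future, so β drops out: δ^2·4979 = δ^4·8080 ⇒ δ^2 = 4979/8080 = 0.61621, so δ = 0.78499.
The first indifference: 2440 = β·δ·3900, so β = 2440/(δ·3900) = 2440/(0.78499·3900) ≈ 0.797.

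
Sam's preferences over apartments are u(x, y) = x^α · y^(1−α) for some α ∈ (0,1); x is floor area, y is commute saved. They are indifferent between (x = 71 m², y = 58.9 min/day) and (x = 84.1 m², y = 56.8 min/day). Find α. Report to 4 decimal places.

Set the two utilities equal: 71^α·58.9^(1−α) = 84.1^α·56.8^(1−α).
Rearrange to (71/84.1)^α = (56.8/58.9)^(1−α) and take logs: α·-0.1693267 = (1−α)·-0.0363048.
With A = -0.1693267 and B = -0.0363048: α·A = (1−α)·B, so α = B/(A+B) = -0.0363048/-0.2056315 ≈ 0.1766.

α ≈ 0.1766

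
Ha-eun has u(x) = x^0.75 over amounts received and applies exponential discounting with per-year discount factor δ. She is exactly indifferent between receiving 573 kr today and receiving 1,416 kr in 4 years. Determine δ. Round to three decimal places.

δ ≈ 0.844

Equating discounted utilities: u(573) = δ^4·u(1416) ⇒ δ^4 = u(573)/u(1416).
Since u(x) = x^0.75, δ^4 = (573/1416)^0.75 = 0.40466^0.75 = 0.50736.
So δ = 0.50736^(1/4) ≈ 0.844.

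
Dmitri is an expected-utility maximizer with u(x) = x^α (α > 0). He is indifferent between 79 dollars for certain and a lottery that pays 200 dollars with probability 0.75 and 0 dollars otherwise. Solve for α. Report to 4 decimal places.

α ≈ 0.3097

Since u(0) = 0, the lottery's EU is 0.75·200^α.
Indifference: 79^α = 0.75·200^α, so (79/200)^α = 0.75.
Taking logs: α·ln(79/200) = ln(0.75), so α = -0.2876821 / -0.9288695 ≈ 0.3097.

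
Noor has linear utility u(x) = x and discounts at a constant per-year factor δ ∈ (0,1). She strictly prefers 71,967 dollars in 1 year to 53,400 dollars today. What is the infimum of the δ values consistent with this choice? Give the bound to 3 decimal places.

Under u(x) = x this choice says 53400 < δ·71967.
So δ > 53400/71967 = 0.74201.

δ > 0.742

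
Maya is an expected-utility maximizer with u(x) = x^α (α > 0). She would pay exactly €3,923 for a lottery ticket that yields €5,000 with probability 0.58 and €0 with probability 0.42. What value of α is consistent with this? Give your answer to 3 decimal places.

α ≈ 2.246

EU(lottery) = 0.58·5000^α + 0.42·0 = 0.58·5000^α.
Indifference: 3923^α = 0.58·5000^α, so (3923/5000)^α = 0.58.
Take logs: α = ln 0.58 / ln(3923/5000) ≈ 2.24555.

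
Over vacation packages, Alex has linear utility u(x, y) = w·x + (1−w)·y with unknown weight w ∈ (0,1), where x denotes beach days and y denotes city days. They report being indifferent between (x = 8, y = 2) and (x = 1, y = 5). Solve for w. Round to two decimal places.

w = 0.30

Equating utilities: w·8 + (1−w)·2 = w·1 + (1−w)·5.
Collecting terms: w·7 = (1−w)·3.
The marginal rate of substitution is 3/7, so w = 3/(7+3) = 0.30.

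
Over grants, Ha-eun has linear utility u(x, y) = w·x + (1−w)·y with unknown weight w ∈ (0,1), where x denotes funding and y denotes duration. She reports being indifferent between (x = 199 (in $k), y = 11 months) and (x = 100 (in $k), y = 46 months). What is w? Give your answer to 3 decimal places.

Indifference: w·199 + (1−w)·11 = w·100 + (1−w)·46.
Rearranging, 99·w − 35·(1−w) = 0.
The marginal rate of substitution is 35/99, so w = 35/(99+35) = 0.261.

w = 0.261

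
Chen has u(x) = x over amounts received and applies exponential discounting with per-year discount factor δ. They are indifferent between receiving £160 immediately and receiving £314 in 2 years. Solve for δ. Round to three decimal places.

δ ≈ 0.714

The payoff in 2 years is discounted by δ^2, so u(160) = δ^2·u(314) and δ^2 = u(160)/u(314).
With u(x) = x: δ^2 = 160/314 = 0.50955.
Hence δ = (0.50955)^(1/2) = 0.71383.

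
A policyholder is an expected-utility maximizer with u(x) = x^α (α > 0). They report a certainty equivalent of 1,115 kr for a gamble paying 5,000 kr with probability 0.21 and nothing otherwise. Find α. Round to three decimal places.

α ≈ 1.040

Since u(0) = 0, the lottery's EU is 0.21·5000^α.
Indifference: 1115^α = 0.21·5000^α, so (1115/5000)^α = 0.21.
α = ln(0.21) / ln(1115/5000) = -1.560648/-1.500584 ≈ 1.040.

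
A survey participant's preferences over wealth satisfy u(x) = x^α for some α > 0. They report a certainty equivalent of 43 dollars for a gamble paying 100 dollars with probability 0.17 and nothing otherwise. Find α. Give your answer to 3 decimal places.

α ≈ 2.100

EU(lottery) = 0.17·100^α + 0.83·0 = 0.17·100^α.
Equating: 43^α = 0.17·100^α, i.e. 0.4300^α = 0.17.
Taking logs: α·ln(43/100) = ln(0.17), so α = -1.771957 / -0.843970 ≈ 2.100.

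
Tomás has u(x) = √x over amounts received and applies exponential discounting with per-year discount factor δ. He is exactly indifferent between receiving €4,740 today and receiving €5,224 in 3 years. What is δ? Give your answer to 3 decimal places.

δ ≈ 0.984

Indifference means u(4740) = δ^3 · u(5224), so δ^3 = u(4740)/u(5224).
Since u(x) = √x, δ^3 = √(4740/5224) = 0.95255.
Hence δ = (0.95255)^(1/3) = 0.98393.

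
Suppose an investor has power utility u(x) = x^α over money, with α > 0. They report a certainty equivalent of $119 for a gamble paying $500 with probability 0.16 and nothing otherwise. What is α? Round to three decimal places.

α ≈ 1.277

Since u(0) = 0, the lottery's EU is 0.16·500^α.
Indifference: 119^α = 0.16·500^α, so (119/500)^α = 0.16.
α = ln(0.16) / ln(119/500) = -1.832581/-1.435485 ≈ 1.277.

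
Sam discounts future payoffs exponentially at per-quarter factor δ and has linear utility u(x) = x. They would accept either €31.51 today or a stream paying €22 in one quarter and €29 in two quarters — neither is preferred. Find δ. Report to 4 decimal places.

δ ≈ 0.7299

The stream is worth 22δ + 29δ² today, so 22δ + 29δ² = 31.51.
That is, 29δ² + 22δ − 31.51 = 0, a quadratic in δ.
The positive root is δ = [−22 + √(22² + 4·29·31.51)] / (2·29) = (−22 + 64.336)/58 ≈ 0.7299.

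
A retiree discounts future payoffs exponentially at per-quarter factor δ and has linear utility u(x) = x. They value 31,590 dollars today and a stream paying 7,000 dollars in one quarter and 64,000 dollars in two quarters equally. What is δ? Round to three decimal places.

δ ≈ 0.650

Present value of the stream is 7000·δ + 64000·δ². Indifference gives 7000δ + 64000δ² = 31590.
That is, 64000δ² + 7000δ − 31590 = 0, a quadratic in δ.
δ = (−7000 + √(7000² + 4·64000·31590)) / (2·64000) = (−7000 + √8136040000.00) / 128000 ≈ 0.650.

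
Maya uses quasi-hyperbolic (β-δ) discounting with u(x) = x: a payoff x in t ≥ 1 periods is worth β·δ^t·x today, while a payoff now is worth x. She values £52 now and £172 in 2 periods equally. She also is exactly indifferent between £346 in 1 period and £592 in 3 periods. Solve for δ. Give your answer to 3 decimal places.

δ ≈ 0.764

The second indifference involves only future payoffs, so β cancels: β·δ^1·346 = β·δ^3·592, giving δ^2 = 346/592 = 0.58446, so δ = 0.76450.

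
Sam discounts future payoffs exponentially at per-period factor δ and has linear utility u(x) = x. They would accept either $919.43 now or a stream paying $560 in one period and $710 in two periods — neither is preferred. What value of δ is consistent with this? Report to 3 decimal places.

Present value of the stream is 560·δ + 710·δ². Indifference gives 560δ + 710δ² = 919.43.
That is, 710δ² + 560δ − 919.43 = 0, a quadratic in δ.
The positive root is δ = [−560 + √(560² + 4·710·919.43)] / (2·710) = (−560 + 1710.199)/1420 ≈ 0.810.

δ ≈ 0.810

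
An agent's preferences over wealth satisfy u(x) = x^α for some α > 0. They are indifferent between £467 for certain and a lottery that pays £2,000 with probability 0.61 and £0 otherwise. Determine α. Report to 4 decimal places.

α ≈ 0.3398

The lottery's expected utility is 0.61·u(2000) + 0.39·u(0) = 0.61·2000^α (since u(0) = 0 for α > 0).
Setting u(467) equal to that: 467^α = 0.61·2000^α ⇒ (467/2000)^α = 0.61.
Take logs: α = ln 0.61 / ln(467/2000) ≈ 0.339822.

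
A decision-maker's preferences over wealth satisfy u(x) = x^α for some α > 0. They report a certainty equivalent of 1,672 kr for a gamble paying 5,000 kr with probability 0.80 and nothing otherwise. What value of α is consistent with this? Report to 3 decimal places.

α ≈ 0.204

Since u(0) = 0, the lottery's EU is 0.80·5000^α.
Setting u(1672) equal to that: 1672^α = 0.80·5000^α ⇒ (1672/5000)^α = 0.80.
α = ln(0.80) / ln(1672/5000) = -0.223144/-1.095417 ≈ 0.204.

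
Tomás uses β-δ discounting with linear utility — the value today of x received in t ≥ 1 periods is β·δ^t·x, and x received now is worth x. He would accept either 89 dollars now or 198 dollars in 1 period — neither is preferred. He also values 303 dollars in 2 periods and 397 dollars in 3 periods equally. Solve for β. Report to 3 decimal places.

β ≈ 0.589

Both payoffs in the second observation are in the future, so β drops out: δ^2·303 = δ^3·397 ⇒ δ = 303/397 = 0.76322.
Now use the now-vs-future pair: 89 = β·δ·198 gives β = 89/(0.76322·198) ≈ 0.589.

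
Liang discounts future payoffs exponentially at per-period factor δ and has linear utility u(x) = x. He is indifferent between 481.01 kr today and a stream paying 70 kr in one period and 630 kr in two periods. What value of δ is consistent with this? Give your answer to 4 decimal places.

δ ≈ 0.8200

Present value of the stream is 70·δ + 630·δ². Indifference gives 70δ + 630δ² = 481.01.
So 630δ² + 70δ − 481.01 = 0.
δ = (−70 + √(70² + 4·630·481.01)) / (2·630) = (−70 + √1217045.20) / 1260 ≈ 0.8200.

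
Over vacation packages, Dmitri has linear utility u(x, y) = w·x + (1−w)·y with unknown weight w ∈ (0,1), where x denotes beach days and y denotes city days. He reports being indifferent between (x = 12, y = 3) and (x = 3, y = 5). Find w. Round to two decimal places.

Equating utilities: w·12 + (1−w)·3 = w·3 + (1−w)·5.
w·(12−3) = (1−w)·(5−3), i.e. w·9 = (1−w)·2.
Hence w = 2/(9+2) = 2/11 = 0.18.

w = 0.18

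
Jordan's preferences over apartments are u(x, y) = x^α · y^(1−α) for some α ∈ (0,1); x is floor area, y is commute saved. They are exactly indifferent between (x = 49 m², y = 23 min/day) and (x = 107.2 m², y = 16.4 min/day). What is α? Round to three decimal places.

Indifference: 49^α · 23^(1−α) = 107.2^α · 16.4^(1−α).
Taking logs: α·ln 49 + (1−α)·ln 23 = α·ln 107.2 + (1−α)·ln 16.4, i.e. α·-0.782876 = (1−α)·-0.338213.
With A = -0.782876 and B = -0.338213: α·A = (1−α)·B, so α = B/(A+B) = -0.338213/-1.121089 ≈ 0.302.

α ≈ 0.302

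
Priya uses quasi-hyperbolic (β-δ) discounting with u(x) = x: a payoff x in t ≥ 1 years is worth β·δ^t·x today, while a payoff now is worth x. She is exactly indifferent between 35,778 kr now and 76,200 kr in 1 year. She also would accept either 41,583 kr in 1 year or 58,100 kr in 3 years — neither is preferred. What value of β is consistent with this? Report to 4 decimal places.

The second indifference involves only future payoffs, so β cancels: β·δ^1·41583 = β·δ^3·58100, giving δ^2 = 41583/58100 = 0.71571, so δ = 0.84600.
Substituting δ into 35778 = β·δ·76200: β = 35778/(64465.123) ≈ 0.5550.

β ≈ 0.5550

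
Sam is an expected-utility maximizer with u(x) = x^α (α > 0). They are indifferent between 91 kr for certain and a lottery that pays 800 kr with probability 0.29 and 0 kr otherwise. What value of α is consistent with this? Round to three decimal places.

α ≈ 0.569

The lottery's expected utility is 0.29·u(800) + 0.71·u(0) = 0.29·800^α (since u(0) = 0 for α > 0).
Equating: 91^α = 0.29·800^α, i.e. 0.1138^α = 0.29.
Take logs: α = ln 0.29 / ln(91/800) ≈ 0.56946.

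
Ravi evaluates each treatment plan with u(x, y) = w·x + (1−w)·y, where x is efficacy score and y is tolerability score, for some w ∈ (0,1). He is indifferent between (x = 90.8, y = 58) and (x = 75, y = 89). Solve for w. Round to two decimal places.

u(90.8,58) = u(75,89) means w·90.8 + (1−w)·58 = w·75 + (1−w)·89.
Collecting terms: w·15.8 = (1−w)·31.
Hence w = 31/(15.8+31) = 31/46.8 = 0.66.

w = 0.66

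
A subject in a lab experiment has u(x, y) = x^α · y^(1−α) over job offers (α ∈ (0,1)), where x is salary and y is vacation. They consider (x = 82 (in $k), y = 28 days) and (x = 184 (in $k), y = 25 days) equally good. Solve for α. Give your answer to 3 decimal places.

α ≈ 0.123

The Cobb–Douglas utilities coincide, so 82^α·28^(1−α) = 184^α·25^(1−α).
(82/184)^α = (25/28)^(1−α); take logs: α·ln(82/184) = (1−α)·ln(25/28), i.e. α·-0.808217 = (1−α)·-0.113329.
With A = -0.808217 and B = -0.113329: α·A = (1−α)·B, so α = B/(A+B) = -0.113329/-0.921546 ≈ 0.123.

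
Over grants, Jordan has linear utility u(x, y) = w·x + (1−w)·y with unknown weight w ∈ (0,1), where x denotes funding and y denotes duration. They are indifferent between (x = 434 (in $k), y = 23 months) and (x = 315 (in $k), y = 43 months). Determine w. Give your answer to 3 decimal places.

w = 0.144

u(434,23) = u(315,43) means w·434 + (1−w)·23 = w·315 + (1−w)·43.
Rearranging, 119·w − 20·(1−w) = 0.
Hence w = 20/(119+20) = 20/139 = 0.144.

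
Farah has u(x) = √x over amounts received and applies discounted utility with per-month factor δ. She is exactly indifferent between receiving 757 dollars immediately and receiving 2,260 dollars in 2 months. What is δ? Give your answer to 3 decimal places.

Equating discounted utilities: u(757) = δ^2·u(2260) ⇒ δ^2 = u(757)/u(2260).
Since u(x) = √x, δ^2 = √(757/2260) = 0.57875.
Hence δ = (0.57875)^(1/2) = 0.76076.

δ ≈ 0.761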